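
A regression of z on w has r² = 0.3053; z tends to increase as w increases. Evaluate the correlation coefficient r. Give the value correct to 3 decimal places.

|r| = √0.3053 = 0.553
The association is positive, so r = 0.553.

0.553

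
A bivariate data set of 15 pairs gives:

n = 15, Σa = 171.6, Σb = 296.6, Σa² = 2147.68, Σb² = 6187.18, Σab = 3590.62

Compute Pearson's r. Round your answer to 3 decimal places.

0.810

r = (nΣab − ΣaΣb) / √[(nΣa² − (Σa)²)(nΣb² − (Σb)²)]
Numerator: 15×3590.62 − 171.6×296.6 = 2962.74
Denominator: √[(32215.2 − 29446.56)(92807.7 − 87971.56)] = √[2768.64 × 4836.14] = 3659.1708
r = 2962.74 / 3659.1708 ≈ 0.810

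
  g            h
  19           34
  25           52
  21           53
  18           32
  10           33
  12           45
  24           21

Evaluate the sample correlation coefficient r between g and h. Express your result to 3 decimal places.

n = 7, Σg = 129, Σh = 270, Σg² = 2571, Σh² = 11248, Σgh = 5009
nΣgh − ΣgΣh = 35063 − 34830 = 233
nΣg² − (Σg)² = 17997 − 16641 = 1356; nΣh² − (Σh)² = 78736 − 72900 = 5836
r = 233 / √(1356 × 5836) = 233 / 2813.1150 ≈ 0.083

0.083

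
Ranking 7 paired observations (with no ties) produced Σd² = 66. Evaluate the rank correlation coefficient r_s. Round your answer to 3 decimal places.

-0.179

ρ = 1 − 6Σd² / [n(n²−1)] = 1 − 6×66 / (7×48)
  = 1 − 396/336 = 1 − 1.1786 ≈ -0.179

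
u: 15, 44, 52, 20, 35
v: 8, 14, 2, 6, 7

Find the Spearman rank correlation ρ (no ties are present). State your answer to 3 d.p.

-0.300

Rank u: 1, 4, 5, 2, 3
Rank v: 4, 5, 1, 2, 3
d = rank(u) − rank(v): -3, -1, 4, 0, 0; Σd² = 26
ρ = 1 − 6Σd² / [n(n²−1)] = 1 − 6×26 / (5×24) = 1 − 156/120 ≈ -0.300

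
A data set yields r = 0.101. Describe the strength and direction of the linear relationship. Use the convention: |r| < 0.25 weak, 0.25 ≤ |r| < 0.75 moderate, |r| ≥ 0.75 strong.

weak positive

r = 0.101 > 0 so the relationship is positive.
|r| = 0.101, which falls in the weak range.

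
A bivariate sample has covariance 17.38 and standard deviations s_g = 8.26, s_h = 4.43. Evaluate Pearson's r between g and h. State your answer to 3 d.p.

0.475

r = Cov(g,h) / (s_g · s_h) = 17.38 / (8.26 × 4.43)
  = 17.38 / 36.5918 ≈ 0.475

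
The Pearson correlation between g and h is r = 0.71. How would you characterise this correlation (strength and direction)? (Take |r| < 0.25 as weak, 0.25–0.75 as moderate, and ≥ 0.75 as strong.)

moderate positive

r = 0.71 > 0 so the relationship is positive.
|r| = 0.71, which falls in the moderate range.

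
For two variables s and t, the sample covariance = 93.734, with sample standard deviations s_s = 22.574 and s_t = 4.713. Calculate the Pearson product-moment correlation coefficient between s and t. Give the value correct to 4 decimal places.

0.8810

r = Cov(s,t) / (s_s · s_t) = 93.734 / (22.574 × 4.713)
  = 93.734 / 106.3913 ≈ 0.8810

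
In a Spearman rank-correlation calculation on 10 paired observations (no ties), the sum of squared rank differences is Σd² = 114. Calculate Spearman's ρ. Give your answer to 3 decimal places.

0.309

ρ = 1 − 6Σd² / [n(n²−1)] = 1 − 6×114 / (10×99)
  = 1 − 684/990 = 1 − 0.6909 ≈ 0.309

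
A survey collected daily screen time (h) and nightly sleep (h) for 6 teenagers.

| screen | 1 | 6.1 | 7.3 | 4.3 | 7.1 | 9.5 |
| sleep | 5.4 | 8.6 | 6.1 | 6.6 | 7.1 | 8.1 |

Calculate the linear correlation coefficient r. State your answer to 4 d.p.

n = 6, Σx = 35.3, Σy = 41.9, Σx² = 250.65, Σy² = 299.91, Σxy = 258.13
nΣxy − ΣxΣy = 1548.78 − 1479.07 = 69.71
nΣx² − (Σx)² = 1503.9 − 1246.09 = 257.81; nΣy² − (Σy)² = 1799.46 − 1755.61 = 43.85
r = 69.71 / √(257.81 × 43.85) = 69.71 / 106.3248 ≈ 0.6556

0.6556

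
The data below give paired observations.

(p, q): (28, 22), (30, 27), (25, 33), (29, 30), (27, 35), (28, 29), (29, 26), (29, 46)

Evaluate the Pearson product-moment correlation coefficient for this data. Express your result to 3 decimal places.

n = 8, Σp = 225, Σq = 248, Σp² = 6345, Σq² = 8060, Σpq = 6966
nΣpq − ΣpΣq = 55728 − 55800 = -72
nΣp² − (Σp)² = 50760 − 50625 = 135; nΣq² − (Σq)² = 64480 − 61504 = 2976
r = -72 / √(135 × 2976) = -72 / 633.8454 ≈ -0.114

-0.114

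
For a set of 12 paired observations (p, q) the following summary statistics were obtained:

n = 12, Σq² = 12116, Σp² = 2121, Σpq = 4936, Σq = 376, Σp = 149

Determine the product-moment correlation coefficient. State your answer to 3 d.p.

0.888

r = (nΣpq − ΣpΣq) / √[(nΣp² − (Σp)²)(nΣq² − (Σq)²)]
Numerator: 12×4936 − 149×376 = 3208
Denominator: √[(25452 − 22201)(145392 − 141376)] = √[3251 × 4016] = 3613.3109
r = 3208 / 3613.3109 ≈ 0.888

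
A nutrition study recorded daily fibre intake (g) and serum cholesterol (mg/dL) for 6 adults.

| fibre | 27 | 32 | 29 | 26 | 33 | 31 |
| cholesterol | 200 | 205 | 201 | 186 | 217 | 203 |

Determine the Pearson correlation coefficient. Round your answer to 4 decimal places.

n = 6, Σx = 178, Σy = 1212, Σx² = 5320, Σy² = 245320, Σxy = 36079
nΣxy − ΣxΣy = 216474 − 215736 = 738
nΣx² − (Σx)² = 31920 − 31684 = 236; nΣy² − (Σy)² = 1471920 − 1468944 = 2976
r = 738 / √(236 × 2976) = 738 / 838.0549 ≈ 0.8806

0.8806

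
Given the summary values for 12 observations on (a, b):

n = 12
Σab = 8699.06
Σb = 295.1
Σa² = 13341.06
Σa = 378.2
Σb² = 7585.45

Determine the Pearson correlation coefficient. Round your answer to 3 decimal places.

-0.880

r = (nΣab − ΣaΣb) / √[(nΣa² − (Σa)²)(nΣb² − (Σb)²)]
Numerator: 12×8699.06 − 378.2×295.1 = -7218.1
Denominator: √[(160092.72 − 143035.24)(91025.4 − 87084.01)] = √[17057.48 × 3941.39] = 8199.4013
r = -7218.1 / 8199.4013 ≈ -0.880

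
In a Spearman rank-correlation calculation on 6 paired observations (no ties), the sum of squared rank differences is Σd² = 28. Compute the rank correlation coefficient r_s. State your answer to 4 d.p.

0.2000

ρ = 1 − 6Σd² / [n(n²−1)] = 1 − 6×28 / (6×35)
  = 1 − 168/210 = 1 − 0.80000 ≈ 0.2000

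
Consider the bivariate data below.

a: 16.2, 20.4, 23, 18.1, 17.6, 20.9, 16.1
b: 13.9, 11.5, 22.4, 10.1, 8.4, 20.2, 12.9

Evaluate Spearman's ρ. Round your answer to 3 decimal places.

Rank a: 2, 5, 7, 4, 3, 6, 1
Rank b: 5, 3, 7, 2, 1, 6, 4
d = rank(a) − rank(b): -3, 2, 0, 2, 2, 0, -3; Σd² = 30
ρ = 1 − 6Σd² / [n(n²−1)] = 1 − 6×30 / (7×48) = 1 − 180/336 ≈ 0.464

0.464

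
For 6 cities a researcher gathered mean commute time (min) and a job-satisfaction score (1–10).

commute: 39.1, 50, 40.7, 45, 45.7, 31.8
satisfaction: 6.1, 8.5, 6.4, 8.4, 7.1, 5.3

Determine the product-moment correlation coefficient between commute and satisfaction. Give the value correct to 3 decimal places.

n = 6, Σx = 252.3, Σy = 41.8, Σx² = 10810.03, Σy² = 299.48, Σxy = 1795
nΣxy − ΣxΣy = 10770 − 10546.14 = 223.86
nΣx² − (Σx)² = 64860.18 − 63655.29 = 1204.89; nΣy² − (Σy)² = 1796.88 − 1747.24 = 49.64
r = 223.86 / √(1204.89 × 49.64) = 223.86 / 244.5623 ≈ 0.915

0.915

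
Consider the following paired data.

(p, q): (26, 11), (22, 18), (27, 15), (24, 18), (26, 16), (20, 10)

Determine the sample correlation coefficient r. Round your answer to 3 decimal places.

0.178

n = 6, Σp = 145, Σq = 88, Σp² = 3541, Σq² = 1350, Σpq = 2135
nΣpq − ΣpΣq = 12810 − 12760 = 50
nΣp² − (Σp)² = 21246 − 21025 = 221; nΣq² − (Σq)² = 8100 − 7744 = 356
r = 50 / √(221 × 356) = 50 / 280.4924 ≈ 0.178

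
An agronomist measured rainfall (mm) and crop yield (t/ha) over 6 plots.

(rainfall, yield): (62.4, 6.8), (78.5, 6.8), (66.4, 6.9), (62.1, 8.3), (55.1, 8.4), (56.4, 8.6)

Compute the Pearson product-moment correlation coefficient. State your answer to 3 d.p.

-0.749

n = 6, Σx = 380.9, Σy = 45.8, Σx² = 24538.35, Σy² = 353.5, Σxy = 2879.59
nΣxy − ΣxΣy = 17277.54 − 17445.22 = -167.68
nΣx² − (Σx)² = 147230.1 − 145084.81 = 2145.29; nΣy² − (Σy)² = 2121 − 2097.64 = 23.36
r = -167.68 / √(2145.29 × 23.36) = -167.68 / 223.8615 ≈ -0.749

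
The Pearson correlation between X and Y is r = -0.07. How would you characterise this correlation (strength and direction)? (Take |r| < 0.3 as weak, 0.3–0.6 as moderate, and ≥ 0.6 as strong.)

r = -0.07 < 0 so the relationship is negative.
|r| = 0.07, which falls in the weak range.

weak negative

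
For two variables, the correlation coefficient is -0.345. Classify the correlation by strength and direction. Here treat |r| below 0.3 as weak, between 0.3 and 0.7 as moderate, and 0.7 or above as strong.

moderate negative

r = -0.345 < 0 so the relationship is negative.
|r| = 0.345, which falls in the moderate range.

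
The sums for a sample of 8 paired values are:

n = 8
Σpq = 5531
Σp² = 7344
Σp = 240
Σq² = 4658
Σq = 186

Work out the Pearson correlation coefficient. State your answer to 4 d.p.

r = (nΣpq − ΣpΣq) / √[(nΣp² − (Σp)²)(nΣq² − (Σq)²)]
Numerator: 8×5531 − 240×186 = -392
Denominator: √[(58752 − 57600)(37264 − 34596)] = √[1152 × 2668] = 1753.1503
r = -392 / 1753.1503 ≈ -0.2236

-0.2236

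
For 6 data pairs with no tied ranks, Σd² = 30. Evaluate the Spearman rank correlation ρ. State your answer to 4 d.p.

0.1429

ρ = 1 − 6Σd² / [n(n²−1)] = 1 − 6×30 / (6×35)
  = 1 − 180/210 = 1 − 0.85714 ≈ 0.1429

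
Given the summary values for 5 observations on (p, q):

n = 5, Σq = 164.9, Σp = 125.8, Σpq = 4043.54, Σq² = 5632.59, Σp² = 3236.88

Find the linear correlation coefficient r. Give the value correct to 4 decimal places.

r = (nΣpq − ΣpΣq) / √[(nΣp² − (Σp)²)(nΣq² − (Σq)²)]
Numerator: 5×4043.54 − 125.8×164.9 = -526.72
Denominator: √[(16184.4 − 15825.64)(28162.95 − 27192.01)] = √[358.76 × 970.94] = 590.1986
r = -526.72 / 590.1986 ≈ -0.8924

-0.8924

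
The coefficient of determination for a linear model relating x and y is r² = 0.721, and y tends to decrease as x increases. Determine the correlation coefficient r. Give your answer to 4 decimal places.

-0.8491

|r| = √0.721 = 0.8491
The association is negative, so r = −0.8491.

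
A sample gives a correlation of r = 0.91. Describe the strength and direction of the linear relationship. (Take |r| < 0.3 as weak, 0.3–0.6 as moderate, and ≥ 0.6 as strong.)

strong positive

r = 0.91 > 0 so the relationship is positive.
|r| = 0.91, which falls in the strong range.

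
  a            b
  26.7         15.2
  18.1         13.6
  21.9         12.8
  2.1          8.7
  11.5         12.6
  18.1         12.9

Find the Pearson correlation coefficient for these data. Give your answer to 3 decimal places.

0.928

n = 6, Σa = 98.4, Σb = 75.8, Σa² = 1984.38, Σb² = 980.7, Σab = 1328.98
nΣab − ΣaΣb = 7973.88 − 7458.72 = 515.16
nΣa² − (Σa)² = 11906.28 − 9682.56 = 2223.72; nΣb² − (Σb)² = 5884.2 − 5745.64 = 138.56
r = 515.16 / √(2223.72 × 138.56) = 515.16 / 555.0844 ≈ 0.928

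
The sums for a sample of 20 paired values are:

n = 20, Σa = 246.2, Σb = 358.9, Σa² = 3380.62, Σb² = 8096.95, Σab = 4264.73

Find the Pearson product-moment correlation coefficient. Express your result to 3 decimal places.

-0.201

r = (nΣab − ΣaΣb) / √[(nΣa² − (Σa)²)(nΣb² − (Σb)²)]
Numerator: 20×4264.73 − 246.2×358.9 = -3066.58
Denominator: √[(67612.4 − 60614.44)(161939 − 128809.21)] = √[6997.96 × 33129.79] = 15226.3241
r = -3066.58 / 15226.3241 ≈ -0.201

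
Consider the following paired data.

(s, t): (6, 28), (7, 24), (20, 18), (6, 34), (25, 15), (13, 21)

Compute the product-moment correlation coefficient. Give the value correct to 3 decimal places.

-0.889

n = 6, Σs = 77, Σt = 140, Σs² = 1315, Σt² = 3506, Σst = 1548
nΣst − ΣsΣt = 9288 − 10780 = -1492
nΣs² − (Σs)² = 7890 − 5929 = 1961; nΣt² − (Σt)² = 21036 − 19600 = 1436
r = -1492 / √(1961 × 1436) = -1492 / 1678.0930 ≈ -0.889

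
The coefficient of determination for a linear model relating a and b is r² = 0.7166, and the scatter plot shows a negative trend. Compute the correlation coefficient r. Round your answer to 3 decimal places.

|r| = √0.7166 = 0.847
The association is negative, so r = −0.847.

-0.847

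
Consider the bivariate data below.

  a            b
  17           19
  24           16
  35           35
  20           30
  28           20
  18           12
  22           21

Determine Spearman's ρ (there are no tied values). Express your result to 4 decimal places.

Rank a: 1, 5, 7, 3, 6, 2, 4
Rank b: 3, 2, 7, 6, 4, 1, 5
d = rank(a) − rank(b): -2, 3, 0, -3, 2, 1, -1; Σd² = 28
ρ = 1 − 6Σd² / [n(n²−1)] = 1 − 6×28 / (7×48) = 1 − 168/336 ≈ 0.5000

0.5000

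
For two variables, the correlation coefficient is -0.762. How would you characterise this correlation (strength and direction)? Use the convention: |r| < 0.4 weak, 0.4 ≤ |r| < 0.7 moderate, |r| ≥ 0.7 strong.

r = -0.762 < 0 so the relationship is negative.
|r| = 0.762, which falls in the strong range.

strong negative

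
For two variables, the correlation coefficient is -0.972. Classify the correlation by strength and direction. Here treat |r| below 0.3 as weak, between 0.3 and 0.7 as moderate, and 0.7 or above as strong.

r = -0.972 < 0 so the relationship is negative.
|r| = 0.972, which falls in the strong range.

strong negative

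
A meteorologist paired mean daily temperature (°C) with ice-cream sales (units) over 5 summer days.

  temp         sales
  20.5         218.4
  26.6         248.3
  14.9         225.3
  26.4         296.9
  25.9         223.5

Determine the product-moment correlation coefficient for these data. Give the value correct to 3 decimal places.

n = 5, Σx = 114.3, Σy = 1212.4, Σx² = 2717.59, Σy² = 298213.4, Σxy = 28065.76
nΣxy − ΣxΣy = 140328.8 − 138577.32 = 1751.48
nΣx² − (Σx)² = 13587.95 − 13064.49 = 523.46; nΣy² − (Σy)² = 1491067 − 1469913.76 = 21153.24
r = 1751.48 / √(523.46 × 21153.24) = 1751.48 / 3327.5930 ≈ 0.526

0.526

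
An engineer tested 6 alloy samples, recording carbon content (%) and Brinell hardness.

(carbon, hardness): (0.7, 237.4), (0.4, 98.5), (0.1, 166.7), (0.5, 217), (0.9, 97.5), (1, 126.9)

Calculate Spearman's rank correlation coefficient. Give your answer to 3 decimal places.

-0.200

Rank carbon: 4, 2, 1, 3, 5, 6
Rank hardness: 6, 2, 4, 5, 1, 3
d = rank(carbon) − rank(hardness): -2, 0, -3, -2, 4, 3; Σd² = 42
ρ = 1 − 6Σd² / [n(n²−1)] = 1 − 6×42 / (6×35) = 1 − 252/210 ≈ -0.200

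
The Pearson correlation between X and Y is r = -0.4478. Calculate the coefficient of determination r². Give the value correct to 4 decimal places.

r² = (-0.4478)² = 0.2005

0.2005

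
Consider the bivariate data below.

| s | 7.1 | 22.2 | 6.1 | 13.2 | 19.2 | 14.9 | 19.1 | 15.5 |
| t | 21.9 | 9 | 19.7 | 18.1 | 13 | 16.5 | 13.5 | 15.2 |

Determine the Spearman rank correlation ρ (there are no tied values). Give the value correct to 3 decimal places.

Rank s: 2, 8, 1, 3, 7, 4, 6, 5
Rank t: 8, 1, 7, 6, 2, 5, 3, 4
d = rank(s) − rank(t): -6, 7, -6, -3, 5, -1, 3, 1; Σd² = 166
ρ = 1 − 6Σd² / [n(n²−1)] = 1 − 6×166 / (8×63) = 1 − 996/504 ≈ -0.976

-0.976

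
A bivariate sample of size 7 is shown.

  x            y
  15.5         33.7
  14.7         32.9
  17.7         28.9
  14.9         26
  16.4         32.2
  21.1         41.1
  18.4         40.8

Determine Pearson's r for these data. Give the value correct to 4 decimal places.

0.7201

n = 7, Σx = 118.7, Σy = 235.6, Σx² = 2044.37, Σy² = 8120, Σxy = 4050.92
nΣxy − ΣxΣy = 28356.44 − 27965.72 = 390.72
nΣx² − (Σx)² = 14310.59 − 14089.69 = 220.9; nΣy² − (Σy)² = 56840 − 55507.36 = 1332.64
r = 390.72 / √(220.9 × 1332.64) = 390.72 / 542.5681 ≈ 0.7201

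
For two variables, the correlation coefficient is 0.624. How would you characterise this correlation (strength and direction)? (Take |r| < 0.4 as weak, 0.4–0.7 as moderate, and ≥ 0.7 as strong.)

r = 0.624 > 0 so the relationship is positive.
|r| = 0.624, which falls in the moderate range.

moderate positive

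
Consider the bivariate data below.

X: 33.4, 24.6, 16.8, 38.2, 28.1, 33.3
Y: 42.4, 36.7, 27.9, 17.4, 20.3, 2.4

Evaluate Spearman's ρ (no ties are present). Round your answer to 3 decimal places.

-0.257

Rank X: 5, 2, 1, 6, 3, 4
Rank Y: 6, 5, 4, 2, 3, 1
d = rank(X) − rank(Y): -1, -3, -3, 4, 0, 3; Σd² = 44
ρ = 1 − 6Σd² / [n(n²−1)] = 1 − 6×44 / (6×35) = 1 − 264/210 ≈ -0.257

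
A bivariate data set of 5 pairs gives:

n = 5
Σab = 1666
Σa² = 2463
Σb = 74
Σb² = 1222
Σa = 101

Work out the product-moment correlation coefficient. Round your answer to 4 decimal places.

0.7394

r = (nΣab − ΣaΣb) / √[(nΣa² − (Σa)²)(nΣb² − (Σb)²)]
Numerator: 5×1666 − 101×74 = 856
Denominator: √[(12315 − 10201)(6110 − 5476)] = √[2114 × 634] = 1157.7029
r = 856 / 1157.7029 ≈ 0.7394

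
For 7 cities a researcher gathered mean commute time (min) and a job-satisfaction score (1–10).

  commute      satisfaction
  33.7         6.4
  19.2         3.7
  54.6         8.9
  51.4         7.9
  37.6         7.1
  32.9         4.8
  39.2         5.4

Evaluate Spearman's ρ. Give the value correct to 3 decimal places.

Rank commute: 3, 1, 7, 6, 4, 2, 5
Rank satisfaction: 4, 1, 7, 6, 5, 2, 3
d = rank(commute) − rank(satisfaction): -1, 0, 0, 0, -1, 0, 2; Σd² = 6
ρ = 1 − 6Σd² / [n(n²−1)] = 1 − 6×6 / (7×48) = 1 − 36/336 ≈ 0.893

0.893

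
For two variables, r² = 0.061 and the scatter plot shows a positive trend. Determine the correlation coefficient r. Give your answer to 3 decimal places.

|r| = √0.061 = 0.247
The association is positive, so r = 0.247.

0.247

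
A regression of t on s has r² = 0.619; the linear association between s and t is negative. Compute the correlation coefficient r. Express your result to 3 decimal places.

|r| = √0.619 = 0.787
The association is negative, so r = −0.787.

-0.787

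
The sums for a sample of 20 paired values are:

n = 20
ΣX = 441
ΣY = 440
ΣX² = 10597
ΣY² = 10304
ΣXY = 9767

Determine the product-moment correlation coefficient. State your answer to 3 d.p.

0.088

r = (nΣXY − ΣXΣY) / √[(nΣX² − (ΣX)²)(nΣY² − (ΣY)²)]
Numerator: 20×9767 − 441×440 = 1300
Denominator: √[(211940 − 194481)(206080 − 193600)] = √[17459 × 12480] = 14761.0406
r = 1300 / 14761.0406 ≈ 0.088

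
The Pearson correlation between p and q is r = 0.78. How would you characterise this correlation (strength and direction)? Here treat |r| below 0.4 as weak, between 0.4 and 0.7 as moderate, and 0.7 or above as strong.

strong positive

r = 0.78 > 0 so the relationship is positive.
|r| = 0.78, which falls in the strong range.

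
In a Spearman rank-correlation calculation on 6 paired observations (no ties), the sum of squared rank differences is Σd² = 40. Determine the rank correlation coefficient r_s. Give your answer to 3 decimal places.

ρ = 1 − 6Σd² / [n(n²−1)] = 1 − 6×40 / (6×35)
  = 1 − 240/210 = 1 − 1.1429 ≈ -0.143

-0.143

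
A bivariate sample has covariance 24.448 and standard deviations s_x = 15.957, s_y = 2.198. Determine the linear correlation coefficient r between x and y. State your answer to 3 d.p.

r = Cov(x,y) / (s_x · s_y) = 24.448 / (15.957 × 2.198)
  = 24.448 / 35.0735 ≈ 0.697

0.697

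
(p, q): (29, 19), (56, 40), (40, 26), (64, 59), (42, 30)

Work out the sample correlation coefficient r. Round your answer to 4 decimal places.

n = 5, Σp = 231, Σq = 174, Σp² = 11437, Σq² = 7018, Σpq = 8867
nΣpq − ΣpΣq = 44335 − 40194 = 4141
nΣp² − (Σp)² = 57185 − 53361 = 3824; nΣq² − (Σq)² = 35090 − 30276 = 4814
r = 4141 / √(3824 × 4814) = 4141 / 4290.5403 ≈ 0.9651

0.9651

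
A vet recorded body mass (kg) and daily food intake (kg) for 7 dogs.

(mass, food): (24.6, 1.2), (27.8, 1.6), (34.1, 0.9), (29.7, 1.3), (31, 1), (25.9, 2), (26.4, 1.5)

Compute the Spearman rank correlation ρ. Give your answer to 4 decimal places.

-0.6071

Rank mass: 1, 4, 7, 5, 6, 2, 3
Rank food: 3, 6, 1, 4, 2, 7, 5
d = rank(mass) − rank(food): -2, -2, 6, 1, 4, -5, -2; Σd² = 90
ρ = 1 − 6Σd² / [n(n²−1)] = 1 − 6×90 / (7×48) = 1 − 540/336 ≈ -0.6071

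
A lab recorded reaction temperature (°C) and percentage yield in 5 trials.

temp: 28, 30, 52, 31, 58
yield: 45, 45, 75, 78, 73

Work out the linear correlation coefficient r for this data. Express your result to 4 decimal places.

n = 5, Σx = 199, Σy = 316, Σx² = 8713, Σy² = 21088, Σxy = 13162
nΣxy − ΣxΣy = 65810 − 62884 = 2926
nΣx² − (Σx)² = 43565 − 39601 = 3964; nΣy² − (Σy)² = 105440 − 99856 = 5584
r = 2926 / √(3964 × 5584) = 2926 / 4704.7822 ≈ 0.6219

0.6219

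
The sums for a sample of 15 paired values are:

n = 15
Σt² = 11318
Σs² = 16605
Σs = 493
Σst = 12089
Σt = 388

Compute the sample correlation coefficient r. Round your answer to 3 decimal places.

r = (nΣst − ΣsΣt) / √[(nΣs² − (Σs)²)(nΣt² − (Σt)²)]
Numerator: 15×12089 − 493×388 = -9949
Denominator: √[(249075 − 243049)(169770 − 150544)] = √[6026 × 19226] = 10763.6367
r = -9949 / 10763.6367 ≈ -0.924

-0.924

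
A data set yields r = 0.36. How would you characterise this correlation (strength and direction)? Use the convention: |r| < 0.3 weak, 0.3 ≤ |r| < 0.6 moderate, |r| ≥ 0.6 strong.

moderate positive

r = 0.36 > 0 so the relationship is positive.
|r| = 0.36, which falls in the moderate range.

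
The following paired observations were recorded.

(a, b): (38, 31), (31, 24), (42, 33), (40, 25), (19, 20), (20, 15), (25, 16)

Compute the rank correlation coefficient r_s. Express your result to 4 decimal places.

0.8571

Rank a: 5, 4, 7, 6, 1, 2, 3
Rank b: 6, 4, 7, 5, 3, 1, 2
d = rank(a) − rank(b): -1, 0, 0, 1, -2, 1, 1; Σd² = 8
ρ = 1 − 6Σd² / [n(n²−1)] = 1 − 6×8 / (7×48) = 1 − 48/336 ≈ 0.8571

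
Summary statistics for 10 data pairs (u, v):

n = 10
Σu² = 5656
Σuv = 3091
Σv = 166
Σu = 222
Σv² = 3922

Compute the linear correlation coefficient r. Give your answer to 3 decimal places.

-0.645

r = (nΣuv − ΣuΣv) / √[(nΣu² − (Σu)²)(nΣv² − (Σv)²)]
Numerator: 10×3091 − 222×166 = -5942
Denominator: √[(56560 − 49284)(39220 − 27556)] = √[7276 × 11664] = 9212.3430
r = -5942 / 9212.3430 ≈ -0.645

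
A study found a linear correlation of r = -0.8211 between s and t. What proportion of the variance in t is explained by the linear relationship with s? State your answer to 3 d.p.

0.674

r² = (-0.8211)² = 0.674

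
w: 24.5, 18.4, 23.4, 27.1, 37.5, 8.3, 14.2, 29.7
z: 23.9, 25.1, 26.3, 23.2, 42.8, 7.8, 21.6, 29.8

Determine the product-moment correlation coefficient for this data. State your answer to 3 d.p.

n = 8, Σw = 183.1, Σz = 200.5, Σw² = 4779.65, Σz² = 5678.43, Σwz = 5153.05
nΣwz − ΣwΣz = 41224.4 − 36711.55 = 4512.85
nΣw² − (Σw)² = 38237.2 − 33525.61 = 4711.59; nΣz² − (Σz)² = 45427.44 − 40200.25 = 5227.19
r = 4512.85 / √(4711.59 × 5227.19) = 4512.85 / 4962.6985 ≈ 0.909

0.909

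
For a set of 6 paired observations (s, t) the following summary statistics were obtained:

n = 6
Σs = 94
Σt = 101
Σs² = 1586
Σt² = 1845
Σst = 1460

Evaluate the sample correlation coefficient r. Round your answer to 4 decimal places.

r = (nΣst − ΣsΣt) / √[(nΣs² − (Σs)²)(nΣt² − (Σt)²)]
Numerator: 6×1460 − 94×101 = -734
Denominator: √[(9516 − 8836)(11070 − 10201)] = √[680 × 869] = 768.7132
r = -734 / 768.7132 ≈ -0.9548

-0.9548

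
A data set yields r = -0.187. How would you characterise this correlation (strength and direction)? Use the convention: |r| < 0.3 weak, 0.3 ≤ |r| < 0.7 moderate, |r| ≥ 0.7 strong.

weak negative

r = -0.187 < 0 so the relationship is negative.
|r| = 0.187, which falls in the weak range.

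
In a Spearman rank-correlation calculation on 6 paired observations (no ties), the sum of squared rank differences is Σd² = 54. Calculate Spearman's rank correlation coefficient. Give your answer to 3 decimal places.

ρ = 1 − 6Σd² / [n(n²−1)] = 1 − 6×54 / (6×35)
  = 1 − 324/210 = 1 − 1.5429 ≈ -0.543

-0.543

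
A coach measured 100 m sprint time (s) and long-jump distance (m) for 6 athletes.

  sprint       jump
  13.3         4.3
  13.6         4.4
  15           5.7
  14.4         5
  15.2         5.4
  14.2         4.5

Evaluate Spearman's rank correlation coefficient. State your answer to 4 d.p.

0.9429

Rank sprint: 1, 2, 5, 4, 6, 3
Rank jump: 1, 2, 6, 4, 5, 3
d = rank(sprint) − rank(jump): 0, 0, -1, 0, 1, 0; Σd² = 2
ρ = 1 − 6Σd² / [n(n²−1)] = 1 − 6×2 / (6×35) = 1 − 12/210 ≈ 0.9429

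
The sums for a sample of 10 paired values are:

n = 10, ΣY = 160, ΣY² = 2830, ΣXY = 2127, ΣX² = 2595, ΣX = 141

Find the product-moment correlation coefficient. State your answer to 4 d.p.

-0.3187

r = (nΣXY − ΣXΣY) / √[(nΣX² − (ΣX)²)(nΣY² − (ΣY)²)]
Numerator: 10×2127 − 141×160 = -1290
Denominator: √[(25950 − 19881)(28300 − 25600)] = √[6069 × 2700] = 4047.9995
r = -1290 / 4047.9995 ≈ -0.3187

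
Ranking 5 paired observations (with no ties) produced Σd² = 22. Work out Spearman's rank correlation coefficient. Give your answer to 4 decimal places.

-0.1000

ρ = 1 − 6Σd² / [n(n²−1)] = 1 − 6×22 / (5×24)
  = 1 − 132/120 = 1 − 1.10000 ≈ -0.1000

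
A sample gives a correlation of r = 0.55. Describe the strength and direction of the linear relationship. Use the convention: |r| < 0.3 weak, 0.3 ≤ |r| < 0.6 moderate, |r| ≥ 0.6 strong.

r = 0.55 > 0 so the relationship is positive.
|r| = 0.55, which falls in the moderate range.

moderate positive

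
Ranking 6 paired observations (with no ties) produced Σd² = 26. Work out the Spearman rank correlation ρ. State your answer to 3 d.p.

ρ = 1 − 6Σd² / [n(n²−1)] = 1 − 6×26 / (6×35)
  = 1 − 156/210 = 1 − 0.7429 ≈ 0.257

0.257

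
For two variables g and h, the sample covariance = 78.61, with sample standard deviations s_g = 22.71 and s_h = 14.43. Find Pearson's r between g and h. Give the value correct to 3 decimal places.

r = Cov(g,h) / (s_g · s_h) = 78.61 / (22.71 × 14.43)
  = 78.61 / 327.7053 ≈ 0.240

0.240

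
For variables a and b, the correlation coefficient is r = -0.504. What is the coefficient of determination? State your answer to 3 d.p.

r² = (-0.504)² = 0.254

0.254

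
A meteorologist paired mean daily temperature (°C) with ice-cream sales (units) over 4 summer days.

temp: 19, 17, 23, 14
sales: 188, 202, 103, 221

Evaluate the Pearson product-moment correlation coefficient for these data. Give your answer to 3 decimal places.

n = 4, Σx = 73, Σy = 714, Σx² = 1375, Σy² = 135598, Σxy = 12469
nΣxy − ΣxΣy = 49876 − 52122 = -2246
nΣx² − (Σx)² = 5500 − 5329 = 171; nΣy² − (Σy)² = 542392 − 509796 = 32596
r = -2246 / √(171 × 32596) = -2246 / 2360.9142 ≈ -0.951

-0.951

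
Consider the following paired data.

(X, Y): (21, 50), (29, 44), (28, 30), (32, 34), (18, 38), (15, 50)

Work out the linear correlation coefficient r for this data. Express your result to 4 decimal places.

n = 6, ΣX = 143, ΣY = 246, ΣX² = 3639, ΣY² = 10436, ΣXY = 5688
nΣXY − ΣXΣY = 34128 − 35178 = -1050
nΣX² − (ΣX)² = 21834 − 20449 = 1385; nΣY² − (ΣY)² = 62616 − 60516 = 2100
r = -1050 / √(1385 × 2100) = -1050 / 1705.4325 ≈ -0.6157

-0.6157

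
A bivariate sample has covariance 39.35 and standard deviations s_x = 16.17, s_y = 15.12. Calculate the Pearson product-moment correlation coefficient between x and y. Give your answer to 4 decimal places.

0.1609

r = Cov(x,y) / (s_x · s_y) = 39.35 / (16.17 × 15.12)
  = 39.35 / 244.4904 ≈ 0.1609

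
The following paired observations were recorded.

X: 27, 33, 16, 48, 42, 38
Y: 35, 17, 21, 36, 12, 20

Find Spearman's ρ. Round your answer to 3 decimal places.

Rank X: 2, 3, 1, 6, 5, 4
Rank Y: 5, 2, 4, 6, 1, 3
d = rank(X) − rank(Y): -3, 1, -3, 0, 4, 1; Σd² = 36
ρ = 1 − 6Σd² / [n(n²−1)] = 1 − 6×36 / (6×35) = 1 − 216/210 ≈ -0.029

-0.029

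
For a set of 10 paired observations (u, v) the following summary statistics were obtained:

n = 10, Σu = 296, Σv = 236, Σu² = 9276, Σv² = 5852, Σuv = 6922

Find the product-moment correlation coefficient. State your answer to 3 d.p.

-0.167

r = (nΣuv − ΣuΣv) / √[(nΣu² − (Σu)²)(nΣv² − (Σv)²)]
Numerator: 10×6922 − 296×236 = -636
Denominator: √[(92760 − 87616)(58520 − 55696)] = √[5144 × 2824] = 3811.3851
r = -636 / 3811.3851 ≈ -0.167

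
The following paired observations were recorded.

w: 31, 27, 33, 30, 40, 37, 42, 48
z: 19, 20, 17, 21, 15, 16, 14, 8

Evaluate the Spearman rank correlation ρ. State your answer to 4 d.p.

Rank w: 3, 1, 4, 2, 6, 5, 7, 8
Rank z: 6, 7, 5, 8, 3, 4, 2, 1
d = rank(w) − rank(z): -3, -6, -1, -6, 3, 1, 5, 7; Σd² = 166
ρ = 1 − 6Σd² / [n(n²−1)] = 1 − 6×166 / (8×63) = 1 − 996/504 ≈ -0.9762

-0.9762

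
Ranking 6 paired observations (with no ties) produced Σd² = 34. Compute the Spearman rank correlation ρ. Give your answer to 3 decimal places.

ρ = 1 − 6Σd² / [n(n²−1)] = 1 − 6×34 / (6×35)
  = 1 − 204/210 = 1 − 0.9714 ≈ 0.029

0.029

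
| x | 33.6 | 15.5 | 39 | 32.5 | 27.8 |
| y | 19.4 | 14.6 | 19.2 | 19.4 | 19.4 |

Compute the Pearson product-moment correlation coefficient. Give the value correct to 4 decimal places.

0.8775

n = 5, Σx = 148.4, Σy = 92, Σx² = 4719.3, Σy² = 1710.88, Σxy = 2796.76
nΣxy − ΣxΣy = 13983.8 − 13652.8 = 331
nΣx² − (Σx)² = 23596.5 − 22022.56 = 1573.94; nΣy² − (Σy)² = 8554.4 − 8464 = 90.4
r = 331 / √(1573.94 × 90.4) = 331 / 377.2057 ≈ 0.8775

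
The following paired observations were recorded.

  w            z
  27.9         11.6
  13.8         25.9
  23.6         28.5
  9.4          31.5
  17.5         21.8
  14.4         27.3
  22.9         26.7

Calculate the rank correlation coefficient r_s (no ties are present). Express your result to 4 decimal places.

-0.4643

Rank w: 7, 2, 6, 1, 4, 3, 5
Rank z: 1, 3, 6, 7, 2, 5, 4
d = rank(w) − rank(z): 6, -1, 0, -6, 2, -2, 1; Σd² = 82
ρ = 1 − 6Σd² / [n(n²−1)] = 1 − 6×82 / (7×48) = 1 − 492/336 ≈ -0.4643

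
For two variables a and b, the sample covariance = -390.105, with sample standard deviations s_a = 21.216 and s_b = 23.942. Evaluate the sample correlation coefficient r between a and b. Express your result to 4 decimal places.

r = Cov(a,b) / (s_a · s_b) = -390.105 / (21.216 × 23.942)
  = -390.105 / 507.9535 ≈ -0.7680

-0.7680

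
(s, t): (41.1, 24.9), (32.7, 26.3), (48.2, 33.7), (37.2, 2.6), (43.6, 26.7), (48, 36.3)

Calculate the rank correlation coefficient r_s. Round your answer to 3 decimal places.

Rank s: 3, 1, 6, 2, 4, 5
Rank t: 2, 3, 5, 1, 4, 6
d = rank(s) − rank(t): 1, -2, 1, 1, 0, -1; Σd² = 8
ρ = 1 − 6Σd² / [n(n²−1)] = 1 − 6×8 / (6×35) = 1 − 48/210 ≈ 0.771

0.771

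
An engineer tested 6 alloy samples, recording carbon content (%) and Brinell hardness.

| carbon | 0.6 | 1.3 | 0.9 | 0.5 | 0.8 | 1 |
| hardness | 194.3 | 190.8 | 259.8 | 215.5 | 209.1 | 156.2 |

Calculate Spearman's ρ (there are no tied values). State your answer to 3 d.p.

Rank carbon: 2, 6, 4, 1, 3, 5
Rank hardness: 3, 2, 6, 5, 4, 1
d = rank(carbon) − rank(hardness): -1, 4, -2, -4, -1, 4; Σd² = 54
ρ = 1 − 6Σd² / [n(n²−1)] = 1 − 6×54 / (6×35) = 1 − 324/210 ≈ -0.543

-0.543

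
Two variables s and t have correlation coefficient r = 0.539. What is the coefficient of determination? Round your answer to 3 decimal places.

0.291

r² = (0.539)² = 0.291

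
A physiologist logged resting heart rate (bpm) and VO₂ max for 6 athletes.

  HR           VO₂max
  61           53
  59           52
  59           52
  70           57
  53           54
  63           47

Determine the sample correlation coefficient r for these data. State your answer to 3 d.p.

n = 6, Σx = 365, Σy = 315, Σx² = 22361, Σy² = 16591, Σxy = 19182
nΣxy − ΣxΣy = 115092 − 114975 = 117
nΣx² − (Σx)² = 134166 − 133225 = 941; nΣy² − (Σy)² = 99546 − 99225 = 321
r = 117 / √(941 × 321) = 117 / 549.6008 ≈ 0.213

0.213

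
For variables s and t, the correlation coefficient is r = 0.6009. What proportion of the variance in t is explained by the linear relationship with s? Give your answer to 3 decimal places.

0.361

r² = (0.6009)² = 0.361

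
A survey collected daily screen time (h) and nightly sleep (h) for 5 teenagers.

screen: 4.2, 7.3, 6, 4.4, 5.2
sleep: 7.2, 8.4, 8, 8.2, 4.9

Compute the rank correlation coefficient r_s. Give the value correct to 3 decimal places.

Rank screen: 1, 5, 4, 2, 3
Rank sleep: 2, 5, 3, 4, 1
d = rank(screen) − rank(sleep): -1, 0, 1, -2, 2; Σd² = 10
ρ = 1 − 6Σd² / [n(n²−1)] = 1 − 6×10 / (5×24) = 1 − 60/120 ≈ 0.500

0.500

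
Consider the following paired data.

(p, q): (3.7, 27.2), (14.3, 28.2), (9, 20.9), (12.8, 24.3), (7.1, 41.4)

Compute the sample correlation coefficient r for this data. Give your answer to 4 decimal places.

n = 5, Σp = 46.9, Σq = 142, Σp² = 513.43, Σq² = 4276.34, Σpq = 1296.98
nΣpq − ΣpΣq = 6484.9 − 6659.8 = -174.9
nΣp² − (Σp)² = 2567.15 − 2199.61 = 367.54; nΣq² − (Σq)² = 21381.7 − 20164 = 1217.7
r = -174.9 / √(367.54 × 1217.7) = -174.9 / 668.9944 ≈ -0.2614

-0.2614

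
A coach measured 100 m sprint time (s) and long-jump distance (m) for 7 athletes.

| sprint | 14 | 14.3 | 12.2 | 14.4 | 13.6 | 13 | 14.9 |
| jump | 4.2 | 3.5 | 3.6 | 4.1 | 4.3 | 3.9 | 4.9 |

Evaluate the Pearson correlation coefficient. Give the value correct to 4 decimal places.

n = 7, Σx = 96.4, Σy = 28.5, Σx² = 1332.66, Σy² = 117.37, Σxy = 394
nΣxy − ΣxΣy = 2758 − 2747.4 = 10.6
nΣx² − (Σx)² = 9328.62 − 9292.96 = 35.66; nΣy² − (Σy)² = 821.59 − 812.25 = 9.34
r = 10.6 / √(35.66 × 9.34) = 10.6 / 18.2501 ≈ 0.5808

0.5808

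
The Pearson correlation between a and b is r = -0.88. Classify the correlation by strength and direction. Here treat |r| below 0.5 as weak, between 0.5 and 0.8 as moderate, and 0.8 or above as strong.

strong negative

r = -0.88 < 0 so the relationship is negative.
|r| = 0.88, which falls in the strong range.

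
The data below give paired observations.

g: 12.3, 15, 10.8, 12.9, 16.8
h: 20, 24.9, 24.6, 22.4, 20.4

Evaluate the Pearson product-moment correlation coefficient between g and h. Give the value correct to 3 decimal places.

n = 5, Σg = 67.8, Σh = 112.3, Σg² = 941.58, Σh² = 2543.09, Σgh = 1516.86
nΣgh − ΣgΣh = 7584.3 − 7613.94 = -29.64
nΣg² − (Σg)² = 4707.9 − 4596.84 = 111.06; nΣh² − (Σh)² = 12715.45 − 12611.29 = 104.16
r = -29.64 / √(111.06 × 104.16) = -29.64 / 107.5547 ≈ -0.276

-0.276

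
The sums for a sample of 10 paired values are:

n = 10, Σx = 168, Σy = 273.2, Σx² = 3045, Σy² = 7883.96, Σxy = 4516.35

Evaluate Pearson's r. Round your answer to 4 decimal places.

r = (nΣxy − ΣxΣy) / √[(nΣx² − (Σx)²)(nΣy² − (Σy)²)]
Numerator: 10×4516.35 − 168×273.2 = -734.1
Denominator: √[(30450 − 28224)(78839.6 − 74638.24)] = √[2226 × 4201.36] = 3058.1412
r = -734.1 / 3058.1412 ≈ -0.2400

-0.2400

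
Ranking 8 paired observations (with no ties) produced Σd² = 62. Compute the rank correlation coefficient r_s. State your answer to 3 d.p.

0.262

ρ = 1 − 6Σd² / [n(n²−1)] = 1 − 6×62 / (8×63)
  = 1 − 372/504 = 1 − 0.7381 ≈ 0.262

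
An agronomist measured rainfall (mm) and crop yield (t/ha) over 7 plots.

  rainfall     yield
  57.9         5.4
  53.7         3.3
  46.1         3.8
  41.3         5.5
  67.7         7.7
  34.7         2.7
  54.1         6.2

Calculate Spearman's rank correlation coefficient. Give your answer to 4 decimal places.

Rank rainfall: 6, 4, 3, 2, 7, 1, 5
Rank yield: 4, 2, 3, 5, 7, 1, 6
d = rank(rainfall) − rank(yield): 2, 2, 0, -3, 0, 0, -1; Σd² = 18
ρ = 1 − 6Σd² / [n(n²−1)] = 1 − 6×18 / (7×48) = 1 − 108/336 ≈ 0.6786

0.6786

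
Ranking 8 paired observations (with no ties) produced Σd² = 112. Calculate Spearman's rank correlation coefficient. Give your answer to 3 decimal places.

-0.333

ρ = 1 − 6Σd² / [n(n²−1)] = 1 − 6×112 / (8×63)
  = 1 − 672/504 = 1 − 1.3333 ≈ -0.333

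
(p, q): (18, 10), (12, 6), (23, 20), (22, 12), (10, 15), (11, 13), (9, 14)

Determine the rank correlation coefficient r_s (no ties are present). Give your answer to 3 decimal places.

-0.071

Rank p: 5, 4, 7, 6, 2, 3, 1
Rank q: 2, 1, 7, 3, 6, 4, 5
d = rank(p) − rank(q): 3, 3, 0, 3, -4, -1, -4; Σd² = 60
ρ = 1 − 6Σd² / [n(n²−1)] = 1 − 6×60 / (7×48) = 1 − 360/336 ≈ -0.071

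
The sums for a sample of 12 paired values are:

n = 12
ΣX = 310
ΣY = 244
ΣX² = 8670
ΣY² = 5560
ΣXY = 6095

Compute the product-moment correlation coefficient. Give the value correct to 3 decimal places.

r = (nΣXY − ΣXΣY) / √[(nΣX² − (ΣX)²)(nΣY² − (ΣY)²)]
Numerator: 12×6095 − 310×244 = -2500
Denominator: √[(104040 − 96100)(66720 − 59536)] = √[7940 × 7184] = 7552.5466
r = -2500 / 7552.5466 ≈ -0.331

-0.331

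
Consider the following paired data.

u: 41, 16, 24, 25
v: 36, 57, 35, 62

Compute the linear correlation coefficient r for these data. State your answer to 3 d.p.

n = 4, Σu = 106, Σv = 190, Σu² = 3138, Σv² = 9614, Σuv = 4778
nΣuv − ΣuΣv = 19112 − 20140 = -1028
nΣu² − (Σu)² = 12552 − 11236 = 1316; nΣv² − (Σv)² = 38456 − 36100 = 2356
r = -1028 / √(1316 × 2356) = -1028 / 1760.8225 ≈ -0.584

-0.584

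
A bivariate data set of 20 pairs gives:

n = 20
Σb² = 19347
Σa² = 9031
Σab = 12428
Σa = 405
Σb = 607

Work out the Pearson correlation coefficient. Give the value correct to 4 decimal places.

0.1556

r = (nΣab − ΣaΣb) / √[(nΣa² − (Σa)²)(nΣb² − (Σb)²)]
Numerator: 20×12428 − 405×607 = 2725
Denominator: √[(180620 − 164025)(386940 − 368449)] = √[16595 × 18491] = 17517.3670
r = 2725 / 17517.3670 ≈ 0.1556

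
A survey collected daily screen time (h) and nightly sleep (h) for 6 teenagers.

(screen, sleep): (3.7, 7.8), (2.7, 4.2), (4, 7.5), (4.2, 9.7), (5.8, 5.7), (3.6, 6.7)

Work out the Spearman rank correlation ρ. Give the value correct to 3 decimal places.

0.371

Rank screen: 3, 1, 4, 5, 6, 2
Rank sleep: 5, 1, 4, 6, 2, 3
d = rank(screen) − rank(sleep): -2, 0, 0, -1, 4, -1; Σd² = 22
ρ = 1 − 6Σd² / [n(n²−1)] = 1 − 6×22 / (6×35) = 1 − 132/210 ≈ 0.371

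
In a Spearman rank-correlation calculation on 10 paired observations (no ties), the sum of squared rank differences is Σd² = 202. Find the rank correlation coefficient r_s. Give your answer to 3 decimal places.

-0.224

ρ = 1 − 6Σd² / [n(n²−1)] = 1 − 6×202 / (10×99)
  = 1 − 1212/990 = 1 − 1.2242 ≈ -0.224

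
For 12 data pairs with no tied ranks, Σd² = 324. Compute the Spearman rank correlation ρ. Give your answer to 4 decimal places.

-0.1329

ρ = 1 − 6Σd² / [n(n²−1)] = 1 − 6×324 / (12×143)
  = 1 − 1944/1716 = 1 − 1.13287 ≈ -0.1329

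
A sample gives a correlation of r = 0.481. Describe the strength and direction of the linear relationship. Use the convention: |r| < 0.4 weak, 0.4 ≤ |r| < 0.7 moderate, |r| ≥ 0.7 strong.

r = 0.481 > 0 so the relationship is positive.
|r| = 0.481, which falls in the moderate range.

moderate positive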